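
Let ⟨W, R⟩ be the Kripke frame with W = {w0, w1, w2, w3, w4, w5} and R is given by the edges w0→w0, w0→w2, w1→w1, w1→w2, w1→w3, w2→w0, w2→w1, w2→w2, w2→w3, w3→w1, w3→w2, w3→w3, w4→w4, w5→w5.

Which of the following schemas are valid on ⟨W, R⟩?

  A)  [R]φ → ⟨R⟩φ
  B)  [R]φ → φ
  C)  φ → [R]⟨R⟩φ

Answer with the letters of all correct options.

R is reflexive: each world relates to itself.
R is symmetric: every R-edge is matched by its reverse.
R is serial: every world has an R-successor.
(A) [R]φ → ⟨R⟩φ is axiom D; it is valid on a frame exactly when R is serial. R is serial, so valid.
(B) axiom T: valid iff R is reflexive. R is reflexive — valid.
(C) φ → [R]⟨R⟩φ is axiom B; it is valid on a frame exactly when R is symmetric. R is symmetric, so valid.

A, B, C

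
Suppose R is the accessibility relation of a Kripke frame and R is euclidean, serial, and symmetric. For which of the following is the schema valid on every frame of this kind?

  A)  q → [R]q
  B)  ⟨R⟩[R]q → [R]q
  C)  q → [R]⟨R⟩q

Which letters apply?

B, C

Serial, symmetric and euclidean together give transitive (from symmetry + euclidean) and then reflexive; the relation is an equivalence.
(A) q → [R]q (equivalent to ◇p→p) corresponds to R being a subset of the identity. Such an R need not be a subset of the identity, so not valid.
(B) the dual of axiom 5: valid iff R is euclidean. Every such R is euclidean — valid.
(C) q → [R]⟨R⟩q (axiom B) characterises the symmetric frames. Every such R is symmetric — valid.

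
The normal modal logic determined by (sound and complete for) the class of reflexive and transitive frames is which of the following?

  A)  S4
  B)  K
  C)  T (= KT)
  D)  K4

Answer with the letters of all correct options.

(A) S4 is determined by exactly this class.
(B) K is determined by the class of arbitrary frames.
(C) T (= KT) is determined by the class of reflexive frames.
(D) K4 is determined by the class of transitive frames.

A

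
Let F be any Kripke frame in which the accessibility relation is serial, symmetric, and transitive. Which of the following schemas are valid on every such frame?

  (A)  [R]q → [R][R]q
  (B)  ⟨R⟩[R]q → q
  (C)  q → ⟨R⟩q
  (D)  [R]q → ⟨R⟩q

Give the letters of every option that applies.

A serial symmetric transitive relation is reflexive (take any v with uRv; symmetry gives vRu and transitivity gives uRu), hence an equivalence relation.
(A) [R]q → [R][R]q is axiom 4; it is valid on a frame exactly when R is transitive. Every such R is transitive, so valid.
(B) the dual of axiom B: valid iff R is symmetric. Every such R is symmetric — valid.
(C) the dual of axiom T: valid iff R is reflexive. Every such R is reflexive — valid.
(D) axiom D: valid iff R is serial. Every such R is serial — valid.

A, B, C, D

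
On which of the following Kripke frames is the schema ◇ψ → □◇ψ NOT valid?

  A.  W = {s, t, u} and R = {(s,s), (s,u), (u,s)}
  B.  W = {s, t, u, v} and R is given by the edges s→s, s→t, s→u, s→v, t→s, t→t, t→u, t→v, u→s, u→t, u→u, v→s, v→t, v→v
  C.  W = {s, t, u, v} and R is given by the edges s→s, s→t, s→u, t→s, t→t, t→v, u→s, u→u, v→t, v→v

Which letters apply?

The schema ◇ψ → □◇ψ is axiom 5; it is valid on a frame iff R is euclidean.
(A) R is not euclidean (s R u and s R u but not u R u), so the schema fails here.
(B) R is not euclidean (s R u and s R v but not u R v), so the schema fails here.
(C) R is not euclidean (s R t and s R u but not t R u), so the schema fails here.

A, B, C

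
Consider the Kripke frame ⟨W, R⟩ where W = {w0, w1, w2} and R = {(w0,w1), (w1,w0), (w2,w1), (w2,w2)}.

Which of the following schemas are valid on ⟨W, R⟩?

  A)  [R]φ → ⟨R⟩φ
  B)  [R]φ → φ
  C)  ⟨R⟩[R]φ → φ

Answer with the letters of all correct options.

R is not reflexive: not w0 R w0.
R is not symmetric: w2 R w1 but not w1 R w2.
R is serial: every world has an R-successor.
(A) [R]φ → ⟨R⟩φ is axiom D; it is valid on a frame exactly when R is serial. R is serial, so valid.
(B) axiom T: valid iff R is reflexive. R is not reflexive — not valid.
(C) the dual of axiom B: valid iff R is symmetric. R is not symmetric — not valid.

A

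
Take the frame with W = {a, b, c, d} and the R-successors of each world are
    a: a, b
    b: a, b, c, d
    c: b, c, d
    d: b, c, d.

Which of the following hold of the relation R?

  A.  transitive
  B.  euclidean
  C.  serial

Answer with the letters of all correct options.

(A) not transitive: a R b and b R c but not a R c.
(B) not euclidean: b R a and b R c but not a R c.
(C) serial: every world has an R-successor.

C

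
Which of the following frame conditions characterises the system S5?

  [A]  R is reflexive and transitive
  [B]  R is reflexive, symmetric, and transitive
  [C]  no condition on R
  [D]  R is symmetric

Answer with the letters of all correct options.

B

(A) this class determines S4, not S5.
(B) S5 is sound and complete for exactly this class.
(C) this class determines K, not S5.
(D) this class determines KB, not S5.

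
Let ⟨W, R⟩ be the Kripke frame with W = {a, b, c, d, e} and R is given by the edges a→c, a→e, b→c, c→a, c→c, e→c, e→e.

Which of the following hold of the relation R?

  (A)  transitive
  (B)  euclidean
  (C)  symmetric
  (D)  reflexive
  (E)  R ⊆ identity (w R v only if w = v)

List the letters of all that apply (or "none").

none

(A) not transitive: a R c and c R a but not a R a.
(B) not euclidean: a R c and a R e but not c R e.
(C) not symmetric: a R e but not e R a.
(D) not reflexive: not a R a.
(E) not ⊆ identity: a R c with a ≠ c.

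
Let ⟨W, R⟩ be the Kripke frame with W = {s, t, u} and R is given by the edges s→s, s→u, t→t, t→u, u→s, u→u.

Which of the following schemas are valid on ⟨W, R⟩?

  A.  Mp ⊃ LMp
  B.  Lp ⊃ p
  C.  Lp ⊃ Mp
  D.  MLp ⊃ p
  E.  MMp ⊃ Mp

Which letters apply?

B, C

R is reflexive: each world relates to itself.
R is not symmetric: t R u but not u R t.
R is not transitive: t R u and u R s but not t R s.
R is not euclidean: t R u and t R t but not u R t.
R is serial: every world has an R-successor.
(A) axiom 5: valid iff R is euclidean. R is not euclidean — not valid.
(B) Lp ⊃ p is axiom T; it is valid on a frame exactly when R is reflexive. R is reflexive, so valid.
(C) Lp ⊃ Mp is axiom D, which corresponds to seriality. R is serial — valid.
(D) MLp ⊃ p is the dual of axiom B, which corresponds to symmetry. R is not symmetric — not valid.
(E) MMp ⊃ Mp is the dual of axiom 4, which corresponds to transitivity. R is not transitive — not valid.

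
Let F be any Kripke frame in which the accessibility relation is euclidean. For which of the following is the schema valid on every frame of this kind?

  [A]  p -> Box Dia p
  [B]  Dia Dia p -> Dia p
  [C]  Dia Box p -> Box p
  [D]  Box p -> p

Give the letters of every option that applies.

C

(A) axiom B: valid iff R is symmetric. Such an R need not be symmetric — not valid.
(B) Dia Dia p -> Dia p is the dual of axiom 4, which corresponds to transitivity. Such an R need not be transitive — not valid.
(C) the dual of axiom 5: valid iff R is euclidean. Every such R is euclidean — valid.
(D) axiom T: valid iff R is reflexive. Such an R need not be reflexive — not valid.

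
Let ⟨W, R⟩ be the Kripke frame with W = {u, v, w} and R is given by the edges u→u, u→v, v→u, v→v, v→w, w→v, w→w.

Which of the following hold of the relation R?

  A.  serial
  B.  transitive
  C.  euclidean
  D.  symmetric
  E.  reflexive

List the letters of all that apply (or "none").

(A) serial: every world has an R-successor.
(B) not transitive: u R v and v R w but not u R w.
(C) not euclidean: v R u and v R w but not u R w.
(D) symmetric: every R-edge is matched by its reverse.
(E) reflexive: each world relates to itself.

A, D, E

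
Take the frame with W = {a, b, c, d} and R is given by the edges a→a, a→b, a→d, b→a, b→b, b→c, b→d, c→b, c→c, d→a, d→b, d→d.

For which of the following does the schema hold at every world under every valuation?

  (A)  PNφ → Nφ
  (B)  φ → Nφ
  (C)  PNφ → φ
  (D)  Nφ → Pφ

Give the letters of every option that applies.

C, D

R is symmetric: every R-edge is matched by its reverse.
R is not euclidean: b R a and b R c but not a R c.
R is serial: every world has an R-successor.
R is not a subset of the identity: a R b with a ≠ b.
(A) the dual of axiom 5: valid iff R is euclidean. R is not euclidean — not valid.
(B) φ → Nφ is valid only on frames where every R-edge is a self-loop. Here R ⊄ identity — not valid.
(C) the dual of axiom B: valid iff R is symmetric. R is symmetric — valid.
(D) axiom D: valid iff R is serial. R is serial — valid.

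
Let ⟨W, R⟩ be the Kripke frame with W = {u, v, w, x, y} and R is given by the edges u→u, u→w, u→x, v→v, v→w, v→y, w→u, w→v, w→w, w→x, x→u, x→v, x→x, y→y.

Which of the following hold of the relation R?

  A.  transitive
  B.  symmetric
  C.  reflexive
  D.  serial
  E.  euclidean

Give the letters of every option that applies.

(A) not transitive: u R w and w R v but not u R v.
(B) not symmetric: v R y but not y R v.
(C) reflexive: each world relates to itself.
(D) serial: every world has an R-successor.
(E) not euclidean: u R x and u R w but not x R w.

C, D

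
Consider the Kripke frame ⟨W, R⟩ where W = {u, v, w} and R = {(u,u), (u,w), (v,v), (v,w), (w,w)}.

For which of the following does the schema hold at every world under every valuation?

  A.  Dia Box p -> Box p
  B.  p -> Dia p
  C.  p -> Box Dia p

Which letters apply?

B

R is reflexive: each world relates to itself.
R is not symmetric: u R w but not w R u.
R is not euclidean: u R w and u R u but not w R u.
(A) Dia Box p -> Box p is the dual of axiom 5; it is valid on a frame exactly when R is euclidean. R is not euclidean, so not valid.
(B) p -> Dia p is the dual of axiom T; it is valid on a frame exactly when R is reflexive. R is reflexive, so valid.
(C) axiom B: valid iff R is symmetric. R is not symmetric — not valid.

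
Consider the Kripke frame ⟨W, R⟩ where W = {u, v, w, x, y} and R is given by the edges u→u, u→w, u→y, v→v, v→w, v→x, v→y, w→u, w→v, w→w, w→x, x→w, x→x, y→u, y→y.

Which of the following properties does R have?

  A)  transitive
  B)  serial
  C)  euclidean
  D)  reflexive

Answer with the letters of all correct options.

(A) not transitive: u R w and w R v but not u R v.
(B) serial: every world has an R-successor.
(C) not euclidean: u R w and u R y but not w R y.
(D) reflexive: each world relates to itself.

B, D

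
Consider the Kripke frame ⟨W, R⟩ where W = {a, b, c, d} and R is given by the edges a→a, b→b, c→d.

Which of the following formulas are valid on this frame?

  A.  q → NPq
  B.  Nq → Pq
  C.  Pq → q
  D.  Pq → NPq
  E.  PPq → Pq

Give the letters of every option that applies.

R is not symmetric: c R d but not d R c.
R is transitive: R is closed under composition.
R is not euclidean: c R d and c R d but not d R d.
R is not serial: d has no R-successor.
R is not a subset of the identity: c R d with c ≠ d.
(A) q → NPq is axiom B; it is valid on a frame exactly when R is symmetric. R is not symmetric, so not valid.
(B) axiom D: valid iff R is serial. R is not serial — not valid.
(C) Pq → q is the converse of T; it holds exactly when R ⊆ identity. Here R ⊄ identity — not valid.
(D) Pq → NPq (axiom 5) characterises the euclidean frames. R is not euclidean — not valid.
(E) PPq → Pq (the dual of axiom 4) characterises the transitive frames. R is transitive — valid.

E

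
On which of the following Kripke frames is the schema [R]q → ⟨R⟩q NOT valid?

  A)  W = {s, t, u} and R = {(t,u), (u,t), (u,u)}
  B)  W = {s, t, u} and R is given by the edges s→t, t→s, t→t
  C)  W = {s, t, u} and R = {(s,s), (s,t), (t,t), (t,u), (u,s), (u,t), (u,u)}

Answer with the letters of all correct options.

A, B

The schema [R]q → ⟨R⟩q is axiom D; it is valid on a frame iff R is serial.
(A) R is not serial (s has no R-successor), so the schema fails here.
(B) R is not serial (u has no R-successor), so the schema fails here.
(C) R is serial (every world has an R-successor), so the schema is valid here.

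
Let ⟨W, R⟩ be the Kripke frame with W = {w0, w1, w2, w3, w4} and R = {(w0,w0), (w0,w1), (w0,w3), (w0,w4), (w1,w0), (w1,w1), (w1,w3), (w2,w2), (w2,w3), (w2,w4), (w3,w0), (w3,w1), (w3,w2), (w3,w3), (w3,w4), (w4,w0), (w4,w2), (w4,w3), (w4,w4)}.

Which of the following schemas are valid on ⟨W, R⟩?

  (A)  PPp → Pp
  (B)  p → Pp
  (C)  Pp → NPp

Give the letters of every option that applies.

B

R is reflexive: each world relates to itself.
R is not transitive: w0 R w3 and w3 R w2 but not w0 R w2.
R is not euclidean: w0 R w1 and w0 R w4 but not w1 R w4.
(A) PPp → Pp is the dual of axiom 4; it is valid on a frame exactly when R is transitive. R is not transitive, so not valid.
(B) p → Pp (the dual of axiom T) characterises the reflexive frames. R is reflexive — valid.
(C) Pp → NPp is axiom 5, which corresponds to the euclidean property. R is not euclidean — not valid.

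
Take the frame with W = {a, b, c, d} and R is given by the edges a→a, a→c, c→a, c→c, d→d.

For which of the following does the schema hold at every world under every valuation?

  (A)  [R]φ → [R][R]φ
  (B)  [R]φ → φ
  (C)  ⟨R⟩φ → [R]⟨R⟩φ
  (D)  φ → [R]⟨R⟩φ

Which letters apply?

A, C, D

R is not reflexive: not b R b.
R is symmetric: every R-edge is matched by its reverse.
R is transitive: R is closed under composition.
R is euclidean: any two R-successors of the same world are R-related.
(A) [R]φ → [R][R]φ (axiom 4) characterises the transitive frames. R is transitive — valid.
(B) axiom T: valid iff R is reflexive. R is not reflexive — not valid.
(C) ⟨R⟩φ → [R]⟨R⟩φ is axiom 5; it is valid on a frame exactly when R is euclidean. R is euclidean, so valid.
(D) axiom B: valid iff R is symmetric. R is symmetric — valid.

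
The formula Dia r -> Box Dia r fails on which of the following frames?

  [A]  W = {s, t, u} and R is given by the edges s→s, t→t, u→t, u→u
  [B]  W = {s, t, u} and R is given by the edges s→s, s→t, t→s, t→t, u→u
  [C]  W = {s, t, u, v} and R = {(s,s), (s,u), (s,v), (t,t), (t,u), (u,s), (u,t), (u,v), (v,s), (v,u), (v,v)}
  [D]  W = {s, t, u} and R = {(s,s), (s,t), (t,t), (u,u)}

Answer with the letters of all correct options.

A, C, D

The schema Dia r -> Box Dia r is axiom 5; it is valid on a frame iff R is euclidean.
(A) R is not euclidean (u R t and u R u but not t R u), so the schema fails here.
(B) R is euclidean (any two R-successors of the same world are R-related), so the schema is valid here.
(C) R is not euclidean (u R s and u R t but not s R t), so the schema fails here.
(D) R is not euclidean (s R t and s R s but not t R s), so the schema fails here.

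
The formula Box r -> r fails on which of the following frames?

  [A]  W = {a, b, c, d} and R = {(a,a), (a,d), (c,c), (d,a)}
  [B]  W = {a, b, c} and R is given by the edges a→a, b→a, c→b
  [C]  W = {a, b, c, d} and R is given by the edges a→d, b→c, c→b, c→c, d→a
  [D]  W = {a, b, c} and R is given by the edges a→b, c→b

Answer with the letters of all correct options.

A, B, C, D

The schema Box r -> r is axiom T; it is valid on a frame iff R is reflexive.
(A) R is not reflexive (not b R b), so the schema fails here.
(B) R is not reflexive (not b R b), so the schema fails here.
(C) R is not reflexive (not a R a), so the schema fails here.
(D) R is not reflexive (not a R a), so the schema fails here.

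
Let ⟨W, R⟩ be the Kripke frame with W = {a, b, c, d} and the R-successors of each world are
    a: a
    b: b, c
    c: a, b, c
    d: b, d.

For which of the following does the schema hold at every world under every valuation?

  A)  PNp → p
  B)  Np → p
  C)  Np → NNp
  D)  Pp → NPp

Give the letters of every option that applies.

B

R is reflexive: each world relates to itself.
R is not symmetric: c R a but not a R c.
R is not transitive: b R c and c R a but not b R a.
R is not euclidean: c R a and c R b but not a R b.
(A) PNp → p is the dual of axiom B, which corresponds to symmetry. R is not symmetric — not valid.
(B) Np → p is axiom T, which corresponds to reflexivity. R is reflexive — valid.
(C) Np → NNp is axiom 4, which corresponds to transitivity. R is not transitive — not valid.
(D) Pp → NPp is axiom 5, which corresponds to the euclidean property. R is not euclidean — not valid.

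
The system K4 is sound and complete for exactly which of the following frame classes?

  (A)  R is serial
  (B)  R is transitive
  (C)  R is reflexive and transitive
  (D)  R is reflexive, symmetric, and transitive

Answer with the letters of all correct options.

(A) this class determines D, not K4.
(B) K4 is sound and complete for exactly this class.
(C) this class determines S4, not K4.
(D) this class determines S5, not K4.

B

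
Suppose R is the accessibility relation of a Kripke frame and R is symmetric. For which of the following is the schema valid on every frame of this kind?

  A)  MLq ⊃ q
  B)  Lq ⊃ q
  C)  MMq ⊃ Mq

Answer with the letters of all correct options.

(A) MLq ⊃ q is the dual of axiom B, which corresponds to symmetry. Every such R is symmetric — valid.
(B) Lq ⊃ q is axiom T; it is valid on a frame exactly when R is reflexive. Such an R need not be reflexive, so not valid.
(C) MMq ⊃ Mq is the dual of axiom 4; it is valid on a frame exactly when R is transitive. Such an R need not be transitive, so not valid.

A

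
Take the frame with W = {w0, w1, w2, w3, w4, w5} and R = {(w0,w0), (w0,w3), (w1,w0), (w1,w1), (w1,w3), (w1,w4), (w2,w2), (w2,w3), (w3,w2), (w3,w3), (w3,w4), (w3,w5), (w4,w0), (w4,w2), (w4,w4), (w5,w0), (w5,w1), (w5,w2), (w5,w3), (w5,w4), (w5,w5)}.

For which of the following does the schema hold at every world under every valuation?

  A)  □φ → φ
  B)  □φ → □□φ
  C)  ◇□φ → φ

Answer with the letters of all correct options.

A

R is reflexive: each world relates to itself.
R is not symmetric: w0 R w3 but not w3 R w0.
R is not transitive: w0 R w3 and w3 R w2 but not w0 R w2.
(A) axiom T: valid iff R is reflexive. R is reflexive — valid.
(B) axiom 4: valid iff R is transitive. R is not transitive — not valid.
(C) the dual of axiom B: valid iff R is symmetric. R is not symmetric — not valid.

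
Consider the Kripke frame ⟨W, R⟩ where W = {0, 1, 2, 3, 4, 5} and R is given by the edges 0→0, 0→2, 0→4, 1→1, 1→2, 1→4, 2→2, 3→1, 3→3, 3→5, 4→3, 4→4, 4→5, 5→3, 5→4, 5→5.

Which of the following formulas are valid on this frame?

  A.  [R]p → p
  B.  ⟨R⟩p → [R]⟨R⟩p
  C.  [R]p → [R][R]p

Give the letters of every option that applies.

R is reflexive: each world relates to itself.
R is not transitive: 0 R 4 and 4 R 3 but not 0 R 3.
R is not euclidean: 0 R 2 and 0 R 0 but not 2 R 0.
(A) [R]p → p is axiom T, which corresponds to reflexivity. R is reflexive — valid.
(B) ⟨R⟩p → [R]⟨R⟩p (axiom 5) characterises the euclidean frames. R is not euclidean — not valid.
(C) [R]p → [R][R]p is axiom 4, which corresponds to transitivity. R is not transitive — not valid.

A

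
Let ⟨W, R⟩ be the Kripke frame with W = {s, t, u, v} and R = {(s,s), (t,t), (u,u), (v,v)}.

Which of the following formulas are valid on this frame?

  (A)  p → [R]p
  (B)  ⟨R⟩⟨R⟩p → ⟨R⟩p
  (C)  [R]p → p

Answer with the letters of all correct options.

R is reflexive: each world relates to itself.
R is transitive: R is closed under composition.
R is a subset of the identity: every R-edge is a self-loop.
(A) p → [R]p (equivalent to ◇p→p) corresponds to R being a subset of the identity. Here R ⊆ identity, so valid.
(B) the dual of axiom 4: valid iff R is transitive. R is transitive — valid.
(C) [R]p → p is axiom T, which corresponds to reflexivity. R is reflexive — valid.

A, B, C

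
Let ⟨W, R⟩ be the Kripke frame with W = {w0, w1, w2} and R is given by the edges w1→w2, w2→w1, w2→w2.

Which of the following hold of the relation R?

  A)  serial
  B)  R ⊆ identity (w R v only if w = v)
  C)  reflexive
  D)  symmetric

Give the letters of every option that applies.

D

(A) not serial: w0 has no R-successor.
(B) not ⊆ identity: w1 R w2 with w1 ≠ w2.
(C) not reflexive: not w0 R w0.
(D) symmetric: every R-edge is matched by its reverse.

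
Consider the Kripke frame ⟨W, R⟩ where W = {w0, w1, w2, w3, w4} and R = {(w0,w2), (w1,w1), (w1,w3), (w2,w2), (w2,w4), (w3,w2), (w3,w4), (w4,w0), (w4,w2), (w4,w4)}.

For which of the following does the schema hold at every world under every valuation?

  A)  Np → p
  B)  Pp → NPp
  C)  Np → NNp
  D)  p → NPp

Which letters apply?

none

R is not reflexive: not w0 R w0.
R is not symmetric: w0 R w2 but not w2 R w0.
R is not transitive: w0 R w2 and w2 R w4 but not w0 R w4.
R is not euclidean: w1 R w3 and w1 R w1 but not w3 R w1.
(A) Np → p is axiom T; it is valid on a frame exactly when R is reflexive. R is not reflexive, so not valid.
(B) Pp → NPp is axiom 5, which corresponds to the euclidean property. R is not euclidean — not valid.
(C) Np → NNp (axiom 4) characterises the transitive frames. R is not transitive — not valid.
(D) p → NPp is axiom B; it is valid on a frame exactly when R is symmetric. R is not symmetric, so not valid.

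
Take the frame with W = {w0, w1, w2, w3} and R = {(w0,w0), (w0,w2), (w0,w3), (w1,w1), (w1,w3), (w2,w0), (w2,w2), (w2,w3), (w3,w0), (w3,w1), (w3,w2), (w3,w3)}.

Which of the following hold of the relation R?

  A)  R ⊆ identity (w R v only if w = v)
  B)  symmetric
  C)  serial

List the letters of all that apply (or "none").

(A) not ⊆ identity: w0 R w2 with w0 ≠ w2.
(B) symmetric: every R-edge is matched by its reverse.
(C) serial: every world has an R-successor.

B, C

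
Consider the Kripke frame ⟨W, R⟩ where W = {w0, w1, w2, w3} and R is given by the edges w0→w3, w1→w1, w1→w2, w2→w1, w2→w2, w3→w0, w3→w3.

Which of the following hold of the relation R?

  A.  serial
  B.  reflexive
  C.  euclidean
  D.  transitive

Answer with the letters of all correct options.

(A) serial: every world has an R-successor.
(B) not reflexive: not w0 R w0.
(C) not euclidean: w3 R w0 and w3 R w0 but not w0 R w0.
(D) not transitive: w0 R w3 and w3 R w0 but not w0 R w0.

A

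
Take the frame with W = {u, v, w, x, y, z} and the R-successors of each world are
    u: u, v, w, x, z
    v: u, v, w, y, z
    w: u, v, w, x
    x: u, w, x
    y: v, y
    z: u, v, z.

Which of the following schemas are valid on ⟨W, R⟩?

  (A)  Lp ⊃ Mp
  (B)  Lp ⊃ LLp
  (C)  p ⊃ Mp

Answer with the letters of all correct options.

A, C

R is reflexive: each world relates to itself.
R is not transitive: u R v and v R y but not u R y.
R is serial: every world has an R-successor.
(A) Lp ⊃ Mp is axiom D; it is valid on a frame exactly when R is serial. R is serial, so valid.
(B) axiom 4: valid iff R is transitive. R is not transitive — not valid.
(C) the dual of axiom T: valid iff R is reflexive. R is reflexive — valid.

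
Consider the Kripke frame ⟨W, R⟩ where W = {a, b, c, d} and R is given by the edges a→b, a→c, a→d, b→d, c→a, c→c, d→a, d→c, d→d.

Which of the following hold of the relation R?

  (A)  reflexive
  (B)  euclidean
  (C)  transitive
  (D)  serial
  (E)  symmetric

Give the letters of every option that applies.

D

(A) not reflexive: not a R a.
(B) not euclidean: a R b and a R c but not b R c.
(C) not transitive: a R c and c R a but not a R a.
(D) serial: every world has an R-successor.
(E) not symmetric: a R b but not b R a.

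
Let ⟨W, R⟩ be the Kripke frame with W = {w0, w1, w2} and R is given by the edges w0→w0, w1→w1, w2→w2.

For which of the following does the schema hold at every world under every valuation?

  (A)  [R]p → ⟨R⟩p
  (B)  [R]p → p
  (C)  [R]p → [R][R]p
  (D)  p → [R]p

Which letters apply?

A, B, C, D

R is reflexive: each world relates to itself.
R is transitive: R is closed under composition.
R is serial: every world has an R-successor.
R is a subset of the identity: every R-edge is a self-loop.
(A) [R]p → ⟨R⟩p is axiom D, which corresponds to seriality. R is serial — valid.
(B) [R]p → p is axiom T; it is valid on a frame exactly when R is reflexive. R is reflexive, so valid.
(C) [R]p → [R][R]p is axiom 4, which corresponds to transitivity. R is transitive — valid.
(D) p → [R]p is equivalent to ◇p→p; it holds exactly when R ⊆ identity. Here R ⊆ identity — valid.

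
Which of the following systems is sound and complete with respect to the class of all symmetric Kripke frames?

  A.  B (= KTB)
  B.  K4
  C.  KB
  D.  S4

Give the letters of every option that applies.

C

(A) B (= KTB) is determined by the class of reflexive and symmetric frames.
(B) K4 is determined by the class of transitive frames.
(C) KB is determined by exactly this class.
(D) S4 is determined by the class of reflexive and transitive frames.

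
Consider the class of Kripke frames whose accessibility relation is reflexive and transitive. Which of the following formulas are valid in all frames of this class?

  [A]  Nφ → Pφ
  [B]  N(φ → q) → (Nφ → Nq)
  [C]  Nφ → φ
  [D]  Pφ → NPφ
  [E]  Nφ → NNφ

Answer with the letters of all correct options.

Reflexive relations are serial.
(A) Nφ → Pφ is axiom D, which corresponds to seriality. Every such R is serial — valid.
(B) N(φ → q) → (Nφ → Nq) is axiom K, valid on every Kripke frame — valid.
(C) Nφ → φ is axiom T, which corresponds to reflexivity. Every such R is reflexive — valid.
(D) axiom 5: valid iff R is euclidean. Such an R need not be euclidean — not valid.
(E) axiom 4: valid iff R is transitive. Every such R is transitive — valid.

A, B, C, E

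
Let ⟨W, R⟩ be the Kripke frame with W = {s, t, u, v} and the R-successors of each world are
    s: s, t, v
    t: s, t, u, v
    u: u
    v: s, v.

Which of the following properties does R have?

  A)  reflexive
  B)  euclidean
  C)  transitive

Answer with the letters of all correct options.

(A) reflexive: each world relates to itself.
(B) not euclidean: s R v and s R t but not v R t.
(C) not transitive: s R t and t R u but not s R u.

A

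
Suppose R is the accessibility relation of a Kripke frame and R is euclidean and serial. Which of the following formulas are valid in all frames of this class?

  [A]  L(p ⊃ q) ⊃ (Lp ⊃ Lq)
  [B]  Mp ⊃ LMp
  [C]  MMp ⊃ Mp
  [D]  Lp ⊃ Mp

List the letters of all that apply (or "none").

A, B, D

(A) L(p ⊃ q) ⊃ (Lp ⊃ Lq) is axiom K, valid on every Kripke frame — valid.
(B) Mp ⊃ LMp is axiom 5, which corresponds to the euclidean property. Every such R is euclidean — valid.
(C) the dual of axiom 4: valid iff R is transitive. Such an R need not be transitive — not valid.
(D) axiom D: valid iff R is serial. Every such R is serial — valid.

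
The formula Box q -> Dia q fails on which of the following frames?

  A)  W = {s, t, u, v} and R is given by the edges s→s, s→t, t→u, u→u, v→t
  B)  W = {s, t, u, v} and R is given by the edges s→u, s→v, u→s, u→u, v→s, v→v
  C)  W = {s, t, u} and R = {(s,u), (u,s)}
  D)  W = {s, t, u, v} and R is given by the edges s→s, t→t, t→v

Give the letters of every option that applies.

B, C, D

The schema Box q -> Dia q is axiom D; it is valid on a frame iff R is serial.
(A) R is serial (every world has an R-successor), so the schema is valid here.
(B) R is not serial (t has no R-successor), so the schema fails here.
(C) R is not serial (t has no R-successor), so the schema fails here.
(D) R is not serial (u has no R-successor), so the schema fails here.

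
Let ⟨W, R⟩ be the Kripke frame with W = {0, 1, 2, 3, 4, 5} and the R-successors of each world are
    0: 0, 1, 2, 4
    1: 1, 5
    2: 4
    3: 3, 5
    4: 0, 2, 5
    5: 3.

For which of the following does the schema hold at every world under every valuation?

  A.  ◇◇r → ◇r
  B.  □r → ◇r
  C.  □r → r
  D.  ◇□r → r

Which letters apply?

B

R is not reflexive: not 2 R 2.
R is not symmetric: 0 R 1 but not 1 R 0.
R is not transitive: 0 R 1 and 1 R 5 but not 0 R 5.
R is serial: every world has an R-successor.
(A) ◇◇r → ◇r is the dual of axiom 4, which corresponds to transitivity. R is not transitive — not valid.
(B) □r → ◇r is axiom D; it is valid on a frame exactly when R is serial. R is serial, so valid.
(C) □r → r (axiom T) characterises the reflexive frames. R is not reflexive — not valid.
(D) ◇□r → r (the dual of axiom B) characterises the symmetric frames. R is not symmetric — not valid.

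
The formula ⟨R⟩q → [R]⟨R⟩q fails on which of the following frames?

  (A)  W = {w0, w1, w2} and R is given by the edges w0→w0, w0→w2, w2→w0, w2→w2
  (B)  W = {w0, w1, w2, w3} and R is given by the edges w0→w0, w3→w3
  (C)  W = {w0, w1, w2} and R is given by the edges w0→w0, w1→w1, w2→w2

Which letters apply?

The schema ⟨R⟩q → [R]⟨R⟩q is axiom 5; it is valid on a frame iff R is euclidean.
(A) R is euclidean (any two R-successors of the same world are R-related), so the schema is valid here.
(B) R is euclidean (any two R-successors of the same world are R-related), so the schema is valid here.
(C) R is euclidean (any two R-successors of the same world are R-related), so the schema is valid here.

none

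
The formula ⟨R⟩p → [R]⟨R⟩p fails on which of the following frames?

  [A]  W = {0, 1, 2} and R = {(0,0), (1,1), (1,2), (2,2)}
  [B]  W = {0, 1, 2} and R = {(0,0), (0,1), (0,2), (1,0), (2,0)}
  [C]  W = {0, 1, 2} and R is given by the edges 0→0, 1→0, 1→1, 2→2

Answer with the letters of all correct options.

A, B, C

The schema ⟨R⟩p → [R]⟨R⟩p is axiom 5; it is valid on a frame iff R is euclidean.
(A) R is not euclidean (1 R 2 and 1 R 1 but not 2 R 1), so the schema fails here.
(B) R is not euclidean (0 R 1 and 0 R 2 but not 1 R 2), so the schema fails here.
(C) R is not euclidean (1 R 0 and 1 R 1 but not 0 R 1), so the schema fails here.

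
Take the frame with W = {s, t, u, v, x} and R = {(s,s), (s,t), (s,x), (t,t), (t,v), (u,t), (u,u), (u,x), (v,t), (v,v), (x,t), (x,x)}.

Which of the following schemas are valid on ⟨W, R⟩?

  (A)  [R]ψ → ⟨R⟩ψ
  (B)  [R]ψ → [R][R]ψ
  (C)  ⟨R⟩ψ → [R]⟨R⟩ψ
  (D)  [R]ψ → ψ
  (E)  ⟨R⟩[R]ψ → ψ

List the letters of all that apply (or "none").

R is reflexive: each world relates to itself.
R is not symmetric: s R t but not t R s.
R is not transitive: s R t and t R v but not s R v.
R is not euclidean: s R t and s R s but not t R s.
R is serial: every world has an R-successor.
(A) [R]ψ → ⟨R⟩ψ is axiom D; it is valid on a frame exactly when R is serial. R is serial, so valid.
(B) [R]ψ → [R][R]ψ is axiom 4, which corresponds to transitivity. R is not transitive — not valid.
(C) ⟨R⟩ψ → [R]⟨R⟩ψ is axiom 5; it is valid on a frame exactly when R is euclidean. R is not euclidean, so not valid.
(D) [R]ψ → ψ (axiom T) characterises the reflexive frames. R is reflexive — valid.
(E) ⟨R⟩[R]ψ → ψ is the dual of axiom B; it is valid on a frame exactly when R is symmetric. R is not symmetric, so not valid.

A, D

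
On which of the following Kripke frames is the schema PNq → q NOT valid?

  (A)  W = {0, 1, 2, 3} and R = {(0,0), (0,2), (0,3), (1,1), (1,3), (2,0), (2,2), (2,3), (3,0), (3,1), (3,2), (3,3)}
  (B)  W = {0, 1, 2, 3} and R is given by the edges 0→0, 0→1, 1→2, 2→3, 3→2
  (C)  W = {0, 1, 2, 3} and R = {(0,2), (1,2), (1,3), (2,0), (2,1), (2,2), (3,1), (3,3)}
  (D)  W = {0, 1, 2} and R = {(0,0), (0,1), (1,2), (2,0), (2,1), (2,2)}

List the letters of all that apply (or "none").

The schema PNq → q is the dual of axiom B; it is valid on a frame iff R is symmetric.
(A) R is symmetric (every R-edge is matched by its reverse), so the schema is valid here.
(B) R is not symmetric (0 R 1 but not 1 R 0), so the schema fails here.
(C) R is symmetric (every R-edge is matched by its reverse), so the schema is valid here.
(D) R is not symmetric (0 R 1 but not 1 R 0), so the schema fails here.

B, D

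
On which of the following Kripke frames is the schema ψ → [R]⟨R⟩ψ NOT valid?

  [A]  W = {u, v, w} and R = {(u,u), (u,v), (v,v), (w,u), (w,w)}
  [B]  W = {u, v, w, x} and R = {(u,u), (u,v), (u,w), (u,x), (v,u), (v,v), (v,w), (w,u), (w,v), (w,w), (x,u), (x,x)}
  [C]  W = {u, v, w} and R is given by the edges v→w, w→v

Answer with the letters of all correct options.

The schema ψ → [R]⟨R⟩ψ is axiom B; it is valid on a frame iff R is symmetric.
(A) R is not symmetric (u R v but not v R u), so the schema fails here.
(B) R is symmetric (every R-edge is matched by its reverse), so the schema is valid here.
(C) R is symmetric (every R-edge is matched by its reverse), so the schema is valid here.

A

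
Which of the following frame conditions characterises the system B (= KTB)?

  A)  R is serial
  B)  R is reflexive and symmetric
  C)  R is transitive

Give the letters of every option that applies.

B

(A) this class determines D, not B (= KTB).
(B) B (= KTB) is sound and complete for exactly this class.
(C) this class determines K4, not B (= KTB).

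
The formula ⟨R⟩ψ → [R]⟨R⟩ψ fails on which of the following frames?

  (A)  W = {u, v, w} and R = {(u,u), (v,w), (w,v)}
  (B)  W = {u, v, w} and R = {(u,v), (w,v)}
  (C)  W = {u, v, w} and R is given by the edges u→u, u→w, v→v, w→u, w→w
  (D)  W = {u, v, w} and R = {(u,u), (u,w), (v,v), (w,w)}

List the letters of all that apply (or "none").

The schema ⟨R⟩ψ → [R]⟨R⟩ψ is axiom 5; it is valid on a frame iff R is euclidean.
(A) R is not euclidean (v R w and v R w but not w R w), so the schema fails here.
(B) R is not euclidean (u R v and u R v but not v R v), so the schema fails here.
(C) R is euclidean (any two R-successors of the same world are R-related), so the schema is valid here.
(D) R is not euclidean (u R w and u R u but not w R u), so the schema fails here.

A, B, D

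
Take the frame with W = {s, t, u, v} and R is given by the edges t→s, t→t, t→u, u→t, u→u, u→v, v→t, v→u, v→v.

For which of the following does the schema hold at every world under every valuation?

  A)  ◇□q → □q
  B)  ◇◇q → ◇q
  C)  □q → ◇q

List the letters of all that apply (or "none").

none

R is not transitive: t R u and u R v but not t R v.
R is not euclidean: t R s and t R t but not s R t.
R is not serial: s has no R-successor.
(A) the dual of axiom 5: valid iff R is euclidean. R is not euclidean — not valid.
(B) ◇◇q → ◇q is the dual of axiom 4; it is valid on a frame exactly when R is transitive. R is not transitive, so not valid.
(C) □q → ◇q is axiom D; it is valid on a frame exactly when R is serial. R is not serial, so not valid.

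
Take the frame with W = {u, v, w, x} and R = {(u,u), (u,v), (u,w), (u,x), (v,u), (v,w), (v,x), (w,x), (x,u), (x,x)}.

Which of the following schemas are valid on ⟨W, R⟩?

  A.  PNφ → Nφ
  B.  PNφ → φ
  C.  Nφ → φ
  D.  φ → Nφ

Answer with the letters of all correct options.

none

R is not reflexive: not v R v.
R is not symmetric: u R w but not w R u.
R is not euclidean: u R w and u R u but not w R u.
R is not a subset of the identity: u R v with u ≠ v.
(A) PNφ → Nφ (the dual of axiom 5) characterises the euclidean frames. R is not euclidean — not valid.
(B) the dual of axiom B: valid iff R is symmetric. R is not symmetric — not valid.
(C) Nφ → φ is axiom T, which corresponds to reflexivity. R is not reflexive — not valid.
(D) φ → Nφ is valid only on frames where every R-edge is a self-loop. Here R ⊄ identity — not valid.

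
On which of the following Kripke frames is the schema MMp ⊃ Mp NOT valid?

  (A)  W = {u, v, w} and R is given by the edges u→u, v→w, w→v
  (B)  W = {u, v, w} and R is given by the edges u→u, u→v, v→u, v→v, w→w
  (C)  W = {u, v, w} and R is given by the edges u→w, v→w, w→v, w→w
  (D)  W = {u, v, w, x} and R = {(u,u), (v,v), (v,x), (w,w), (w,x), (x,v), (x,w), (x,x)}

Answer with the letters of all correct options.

The schema MMp ⊃ Mp is the dual of axiom 4; it is valid on a frame iff R is transitive.
(A) R is not transitive (v R w and w R v but not v R v), so the schema fails here.
(B) R is transitive (R is closed under composition), so the schema is valid here.
(C) R is not transitive (u R w and w R v but not u R v), so the schema fails here.
(D) R is not transitive (v R x and x R w but not v R w), so the schema fails here.

A, C, D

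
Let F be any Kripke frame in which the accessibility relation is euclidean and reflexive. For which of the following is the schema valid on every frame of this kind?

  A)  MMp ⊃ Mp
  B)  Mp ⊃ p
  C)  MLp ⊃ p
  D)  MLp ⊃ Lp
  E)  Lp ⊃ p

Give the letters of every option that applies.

A reflexive euclidean relation is also symmetric (from wRw and wRv the euclidean condition gives vRw) and hence transitive; it is an equivalence relation.
(A) MMp ⊃ Mp is the dual of axiom 4, which corresponds to transitivity. Every such R is transitive — valid.
(B) Mp ⊃ p is the converse of T; it holds exactly when R ⊆ identity. Such an R need not be a subset of the identity — not valid.
(C) the dual of axiom B: valid iff R is symmetric. Every such R is symmetric — valid.
(D) MLp ⊃ Lp is the dual of axiom 5, which corresponds to the euclidean property. Every such R is euclidean — valid.
(E) Lp ⊃ p is axiom T, which corresponds to reflexivity. Every such R is reflexive — valid.

A, C, D, E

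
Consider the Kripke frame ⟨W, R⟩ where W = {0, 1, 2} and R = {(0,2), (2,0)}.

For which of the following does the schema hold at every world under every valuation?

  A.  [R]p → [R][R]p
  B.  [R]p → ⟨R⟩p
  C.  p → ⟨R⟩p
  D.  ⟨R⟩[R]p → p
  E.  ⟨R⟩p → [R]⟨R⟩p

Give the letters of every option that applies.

D

R is not reflexive: not 0 R 0.
R is symmetric: every R-edge is matched by its reverse.
R is not transitive: 0 R 2 and 2 R 0 but not 0 R 0.
R is not euclidean: 0 R 2 and 0 R 2 but not 2 R 2.
R is not serial: 1 has no R-successor.
(A) [R]p → [R][R]p is axiom 4, which corresponds to transitivity. R is not transitive — not valid.
(B) [R]p → ⟨R⟩p is axiom D; it is valid on a frame exactly when R is serial. R is not serial, so not valid.
(C) the dual of axiom T: valid iff R is reflexive. R is not reflexive — not valid.
(D) ⟨R⟩[R]p → p is the dual of axiom B, which corresponds to symmetry. R is symmetric — valid.
(E) ⟨R⟩p → [R]⟨R⟩p (axiom 5) characterises the euclidean frames. R is not euclidean — not valid.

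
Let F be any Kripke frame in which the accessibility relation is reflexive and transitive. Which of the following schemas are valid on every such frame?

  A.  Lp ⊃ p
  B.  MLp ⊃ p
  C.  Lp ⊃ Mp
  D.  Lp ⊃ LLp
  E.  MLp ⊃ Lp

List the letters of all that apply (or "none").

Reflexive relations are serial.
(A) Lp ⊃ p is axiom T; it is valid on a frame exactly when R is reflexive. Every such R is reflexive, so valid.
(B) MLp ⊃ p is the dual of axiom B; it is valid on a frame exactly when R is symmetric. Such an R need not be symmetric, so not valid.
(C) Lp ⊃ Mp (axiom D) characterises the serial frames. Every such R is serial — valid.
(D) axiom 4: valid iff R is transitive. Every such R is transitive — valid.
(E) the dual of axiom 5: valid iff R is euclidean. Such an R need not be euclidean — not valid.

A, C, D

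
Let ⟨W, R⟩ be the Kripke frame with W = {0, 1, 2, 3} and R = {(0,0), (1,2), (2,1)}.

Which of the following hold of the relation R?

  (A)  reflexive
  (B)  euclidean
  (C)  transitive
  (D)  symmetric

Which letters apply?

(A) not reflexive: not 1 R 1.
(B) not euclidean: 1 R 2 and 1 R 2 but not 2 R 2.
(C) not transitive: 1 R 2 and 2 R 1 but not 1 R 1.
(D) symmetric: every R-edge is matched by its reverse.

D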